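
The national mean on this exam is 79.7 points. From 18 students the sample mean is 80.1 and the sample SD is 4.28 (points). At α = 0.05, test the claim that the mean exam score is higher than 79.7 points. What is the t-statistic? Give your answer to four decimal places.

H0: μ = 79.7; H1: μ > 79.7 (one-sample t-test, right-tailed).
t = (x̄ − μ₀)/(s/√n) = (80.1 − 79.7)/(4.28/√18) = 0.3965
df = n − 1 = 17
p-value = P(T ≥ 0.3965) ≈ 0.3483
Since p ≈ 0.3483 > α = 0.05, fail to reject H0; the data do not provide sufficient evidence against H0.

0.3965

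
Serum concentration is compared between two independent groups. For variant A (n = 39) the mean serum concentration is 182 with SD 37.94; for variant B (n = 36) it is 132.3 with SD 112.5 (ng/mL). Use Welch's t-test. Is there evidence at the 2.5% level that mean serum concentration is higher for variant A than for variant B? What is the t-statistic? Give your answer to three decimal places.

Let group 1 = variant A, group 2 = variant B. H0: μ_1 = μ_2; H1: μ_1 > μ_2 (Welch's two-sample t-test, right-tailed).
t = (x̄_1 − x̄_2)/√(s_1²/n_1 + s_2²/n_2) = (182 − 132.3)/√(37.94²/39 + 112.5²/36) = 2.522
Welch–Satterthwaite df ≈ 42.31
p-value = P(T ≥ 2.522) ≈ 0.0078
Since p ≈ 0.0078 < α = 0.025, reject H0; the data support H1.

2.522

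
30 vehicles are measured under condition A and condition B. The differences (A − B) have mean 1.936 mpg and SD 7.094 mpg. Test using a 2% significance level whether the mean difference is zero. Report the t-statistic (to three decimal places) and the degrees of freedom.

t = 1.495, df = 29

H0: μ_d = 0; H1: μ_d ≠ 0 (paired t-test on the differences, two-sided).
t = d̄/(s_d/√n) = 1.936/(7.094/√30) = 1.495
df = n − 1 = 29
Two-sided p-value ≈ 0.146
Since p ≈ 0.146 > α = 0.02, fail to reject H0; the data do not provide sufficient evidence against H0.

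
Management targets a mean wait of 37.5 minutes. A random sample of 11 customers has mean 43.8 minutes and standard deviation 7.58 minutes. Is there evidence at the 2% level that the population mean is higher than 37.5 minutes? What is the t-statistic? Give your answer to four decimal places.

H0: μ = 37.5; H1: μ > 37.5 (one-sample t-test, right-tailed).
t = (x̄ − μ₀)/(s/√n) = (43.8 − 37.5)/(7.58/√11) = 2.7566
df = n − 1 = 10
p-value = P(T ≥ 2.7566) ≈ 0.0101
Since p ≈ 0.0101 < α = 0.02, reject H0; the evidence is statistically significant.

2.7566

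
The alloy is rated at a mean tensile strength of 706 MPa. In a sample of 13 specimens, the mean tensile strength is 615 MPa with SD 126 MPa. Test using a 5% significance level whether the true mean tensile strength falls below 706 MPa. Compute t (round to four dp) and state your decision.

H0: μ = 706; H1: μ < 706 (one-sample t-test, left-tailed).
t = (x̄ − μ₀)/(s/√n) = (615 − 706)/(126/√13) = -2.6040
df = n − 1 = 12
p-value = P(T ≤ -2.6040) ≈ 0.0115
Since p ≈ 0.0115 < α = 0.05, reject H0; the evidence is statistically significant.

t = -2.6040; reject H0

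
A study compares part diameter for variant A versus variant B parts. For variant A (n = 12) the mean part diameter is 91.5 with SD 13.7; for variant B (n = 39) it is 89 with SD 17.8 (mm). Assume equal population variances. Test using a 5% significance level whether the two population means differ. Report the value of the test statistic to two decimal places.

Let group 1 = variant A, group 2 = variant B. H0: μ_1 = μ_2; H1: μ_1 ≠ μ_2 (two-sample pooled-variance t-test, two-sided).
s_p² = [(12−1)·13.7² + (39−1)·17.8²]/(12+39−2) = 287.847
t = (91.5 − 89)/√[287.847·(1/12 + 1/39)] = 0.45
df = n₁ + n₂ − 2 = 49
Two-sided p-value ≈ 0.657
Since p ≈ 0.657 > α = 0.05, fail to reject H0; the data do not provide sufficient evidence against H0.

0.45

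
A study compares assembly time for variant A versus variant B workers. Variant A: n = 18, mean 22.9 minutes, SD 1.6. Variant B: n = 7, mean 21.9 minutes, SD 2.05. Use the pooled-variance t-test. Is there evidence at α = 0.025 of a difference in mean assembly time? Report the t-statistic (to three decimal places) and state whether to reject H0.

t = 1.299; fail to reject H0

Let group 1 = variant A, group 2 = variant B. H0: μ_1 = μ_2; H1: μ_1 ≠ μ_2 (two-sample pooled-variance t-test, two-sided).
s_p² = [(18−1)·1.6² + (7−1)·2.05²]/(18+7−2) = 2.98848
t = (22.9 − 21.9)/√[2.98848·(1/18 + 1/7)] = 1.299
df = n₁ + n₂ − 2 = 23
Two-sided p-value ≈ 0.207
Since p ≈ 0.207 > α = 0.025, fail to reject H0; the evidence is not statistically significant.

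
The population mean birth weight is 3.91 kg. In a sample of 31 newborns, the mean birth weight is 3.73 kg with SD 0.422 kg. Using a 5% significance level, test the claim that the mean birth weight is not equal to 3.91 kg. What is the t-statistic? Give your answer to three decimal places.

-2.375

H0: μ = 3.91; H1: μ ≠ 3.91 (one-sample t-test, two-sided).
t = (x̄ − μ₀)/(s/√n) = (3.73 − 3.91)/(0.422/√31) = -2.375
df = n − 1 = 30
Two-sided p-value ≈ 0.024
Since p ≈ 0.024 < α = 0.05, reject H0; the data support H1.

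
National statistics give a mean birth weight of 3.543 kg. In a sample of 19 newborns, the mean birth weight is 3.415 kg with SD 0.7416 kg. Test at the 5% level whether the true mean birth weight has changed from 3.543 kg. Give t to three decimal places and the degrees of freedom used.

t = -0.752, df = 18

H0: μ = 3.543; H1: μ ≠ 3.543 (one-sample t-test, two-sided).
t = (x̄ − μ₀)/(s/√n) = (3.415 − 3.543)/(0.7416/√19) = -0.752
df = n − 1 = 18
Two-sided p-value ≈ 0.462
Since p ≈ 0.462 > α = 0.05, fail to reject H0; the evidence is not statistically significant.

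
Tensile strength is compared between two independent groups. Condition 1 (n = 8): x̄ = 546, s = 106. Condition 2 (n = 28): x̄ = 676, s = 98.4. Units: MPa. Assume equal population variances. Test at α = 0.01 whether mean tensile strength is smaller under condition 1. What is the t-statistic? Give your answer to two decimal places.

-3.24

Let group 1 = condition 1, group 2 = condition 2. H0: μ_1 = μ_2; H1: μ_1 < μ_2 (two-sample pooled-variance t-test, left-tailed).
s_p² = [(8−1)·106² + (28−1)·98.4²]/(8+28−2) = 10002.4
t = (546 − 676)/√[10002.4·(1/8 + 1/28)] = -3.24
df = n₁ + n₂ − 2 = 34
p-value = P(T ≤ -3.24) ≈ 0.0013
Since p ≈ 0.0013 < α = 0.01, reject H0; the data support H1.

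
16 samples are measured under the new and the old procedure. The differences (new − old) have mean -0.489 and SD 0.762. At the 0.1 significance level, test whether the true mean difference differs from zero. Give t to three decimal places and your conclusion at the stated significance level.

t = -2.567; reject H0

H0: μ_d = 0; H1: μ_d ≠ 0 (paired t-test on the differences, two-sided).
t = d̄/(s_d/√n) = -0.489/(0.762/√16) = -2.567
df = n − 1 = 15
Two-sided p-value ≈ 0.0215
Since p ≈ 0.0215 < α = 0.1, reject H0; the data support H1.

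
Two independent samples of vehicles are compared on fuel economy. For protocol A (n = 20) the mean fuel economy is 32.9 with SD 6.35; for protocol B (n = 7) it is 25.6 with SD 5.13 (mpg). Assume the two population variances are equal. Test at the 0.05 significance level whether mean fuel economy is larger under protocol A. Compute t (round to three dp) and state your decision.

Let group 1 = protocol A, group 2 = protocol B. H0: μ_1 = μ_2; H1: μ_1 > μ_2 (two-sample pooled-variance t-test, right-tailed).
s_p² = [(20−1)·6.35² + (7−1)·5.13²]/(20+7−2) = 36.9612
t = (32.9 − 25.6)/√[36.9612·(1/20 + 1/7)] = 2.734
df = n₁ + n₂ − 2 = 25
p-value = P(T ≥ 2.734) ≈ 0.0057
Since p ≈ 0.0057 < α = 0.05, reject H0; the data support H1.

t = 2.734; reject H0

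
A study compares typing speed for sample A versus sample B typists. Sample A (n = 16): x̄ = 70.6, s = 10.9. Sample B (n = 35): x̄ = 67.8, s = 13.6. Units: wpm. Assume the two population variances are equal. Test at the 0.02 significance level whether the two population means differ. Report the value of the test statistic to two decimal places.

Let group 1 = sample A, group 2 = sample B. H0: μ_1 = μ_2; H1: μ_1 ≠ μ_2 (two-sample pooled-variance t-test, two-sided).
s_p² = [(16−1)·10.9² + (35−1)·13.6²]/(16+35−2) = 164.71
t = (70.6 − 67.8)/√[164.71·(1/16 + 1/35)] = 0.72
df = n₁ + n₂ − 2 = 49
Two-sided p-value ≈ 0.4731
Since p ≈ 0.4731 > α = 0.02, fail to reject H0; the data do not provide sufficient evidence against H0.

0.72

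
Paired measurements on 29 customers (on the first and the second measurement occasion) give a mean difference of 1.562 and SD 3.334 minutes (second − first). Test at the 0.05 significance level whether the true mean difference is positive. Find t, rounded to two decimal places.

2.52

H0: μ_d = 0; H1: μ_d > 0 (paired t-test on the differences, right-tailed).
t = d̄/(s_d/√n) = 1.562/(3.334/√29) = 2.52
df = n − 1 = 28
p-value = P(T ≥ 2.52) ≈ 0.009
Since p ≈ 0.009 < α = 0.05, reject H0; the data support H1.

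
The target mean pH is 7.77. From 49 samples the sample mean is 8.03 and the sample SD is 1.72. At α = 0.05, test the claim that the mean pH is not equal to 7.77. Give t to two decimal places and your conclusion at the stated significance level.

t = 1.06; fail to reject H0

H0: μ = 7.77; H1: μ ≠ 7.77 (one-sample t-test, two-sided).
t = (x̄ − μ₀)/(s/√n) = (8.03 − 7.77)/(1.72/√49) = 1.06
df = n − 1 = 48
Two-sided p-value ≈ 0.2953
Since p ≈ 0.2953 > α = 0.05, fail to reject H0; the evidence is not statistically significant.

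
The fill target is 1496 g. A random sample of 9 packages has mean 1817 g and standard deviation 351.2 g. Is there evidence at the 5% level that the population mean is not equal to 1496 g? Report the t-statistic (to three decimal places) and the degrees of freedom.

t = 2.742, df = 8

H0: μ = 1496; H1: μ ≠ 1496 (one-sample t-test, two-sided).
t = (x̄ − μ₀)/(s/√n) = (1817 − 1496)/(351.2/√9) = 2.742
df = n − 1 = 8
Two-sided p-value ≈ 0.0254
Since p ≈ 0.0254 < α = 0.05, reject H0; the evidence is statistically significant.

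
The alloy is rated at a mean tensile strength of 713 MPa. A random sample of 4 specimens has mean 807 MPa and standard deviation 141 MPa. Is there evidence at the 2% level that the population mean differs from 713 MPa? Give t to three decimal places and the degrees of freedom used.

H0: μ = 713; H1: μ ≠ 713 (one-sample t-test, two-sided).
t = (x̄ − μ₀)/(s/√n) = (807 − 713)/(141/√4) = 1.333
df = n − 1 = 3
Two-sided p-value ≈ 0.2746
Since p ≈ 0.2746 > α = 0.02, fail to reject H0; the data do not provide sufficient evidence against H0.

t = 1.333, df = 3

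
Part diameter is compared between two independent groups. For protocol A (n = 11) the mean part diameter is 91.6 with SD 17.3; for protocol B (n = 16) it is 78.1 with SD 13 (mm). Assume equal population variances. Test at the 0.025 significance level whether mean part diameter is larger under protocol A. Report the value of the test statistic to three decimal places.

Let group 1 = protocol A, group 2 = protocol B. H0: μ_1 = μ_2; H1: μ_1 > μ_2 (two-sample pooled-variance t-test, right-tailed).
s_p² = [(11−1)·17.3² + (16−1)·13²]/(11+16−2) = 221.116
t = (91.6 − 78.1)/√[221.116·(1/11 + 1/16)] = 2.318
df = n₁ + n₂ − 2 = 25
p-value = P(T ≥ 2.318) ≈ 0.0145
Since p ≈ 0.0145 < α = 0.025, reject H0; the evidence is statistically significant.

2.318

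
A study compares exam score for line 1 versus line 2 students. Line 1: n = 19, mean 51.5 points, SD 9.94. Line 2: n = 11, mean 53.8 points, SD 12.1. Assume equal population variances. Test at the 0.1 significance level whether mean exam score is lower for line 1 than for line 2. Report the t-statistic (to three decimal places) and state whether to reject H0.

t = -0.564; fail to reject H0

Let group 1 = line 1, group 2 = line 2. H0: μ_1 = μ_2; H1: μ_1 < μ_2 (two-sample pooled-variance t-test, left-tailed).
s_p² = [(19−1)·9.94² + (11−1)·12.1²]/(19+11−2) = 115.806
t = (51.5 − 53.8)/√[115.806·(1/19 + 1/11)] = -0.564
df = n₁ + n₂ − 2 = 28
p-value = P(T ≤ -0.564) ≈ 0.2886
Since p ≈ 0.2886 > α = 0.1, fail to reject H0; the data do not provide sufficient evidence against H0.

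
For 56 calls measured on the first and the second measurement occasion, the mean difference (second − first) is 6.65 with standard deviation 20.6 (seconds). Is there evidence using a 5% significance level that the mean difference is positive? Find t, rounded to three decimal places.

2.416

H0: μ_d = 0; H1: μ_d > 0 (paired t-test on the differences, right-tailed).
t = d̄/(s_d/√n) = 6.65/(20.6/√56) = 2.416
df = n − 1 = 55
p-value = P(T ≥ 2.416) ≈ 0.010
Since p ≈ 0.010 < α = 0.05, reject H0; the evidence is statistically significant.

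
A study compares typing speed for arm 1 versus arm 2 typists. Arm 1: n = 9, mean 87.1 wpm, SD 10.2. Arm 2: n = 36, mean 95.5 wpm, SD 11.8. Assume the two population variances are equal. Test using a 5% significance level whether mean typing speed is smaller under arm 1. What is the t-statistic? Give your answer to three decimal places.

Let group 1 = arm 1, group 2 = arm 2. H0: μ_1 = μ_2; H1: μ_1 < μ_2 (two-sample pooled-variance t-test, left-tailed).
s_p² = [(9−1)·10.2² + (36−1)·11.8²]/(9+36−2) = 132.691
t = (87.1 − 95.5)/√[132.691·(1/9 + 1/36)] = -1.957
df = n₁ + n₂ − 2 = 43
p-value = P(T ≤ -1.957) ≈ 0.028
Since p ≈ 0.028 < α = 0.05, reject H0; the data support H1.

-1.957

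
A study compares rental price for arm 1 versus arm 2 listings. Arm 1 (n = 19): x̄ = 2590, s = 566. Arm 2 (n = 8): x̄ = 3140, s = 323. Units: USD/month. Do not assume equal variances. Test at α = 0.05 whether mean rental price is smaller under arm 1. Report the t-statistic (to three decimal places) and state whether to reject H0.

Let group 1 = arm 1, group 2 = arm 2. H0: μ_1 = μ_2; H1: μ_1 < μ_2 (Welch's two-sample t-test, left-tailed).
t = (x̄_1 − x̄_2)/√(s_1²/n_1 + s_2²/n_2) = (2590 − 3140)/√(566²/19 + 323²/8) = -3.181
Welch–Satterthwaite df ≈ 22.30
p-value = P(T ≤ -3.181) ≈ 0.0021
Since p ≈ 0.0021 < α = 0.05, reject H0; the evidence is statistically significant.

t = -3.181; reject H0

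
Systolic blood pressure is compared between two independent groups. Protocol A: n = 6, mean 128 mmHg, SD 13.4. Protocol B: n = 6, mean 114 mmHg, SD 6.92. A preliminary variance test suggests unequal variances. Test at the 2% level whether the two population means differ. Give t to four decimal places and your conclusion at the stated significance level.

t = 2.2739; fail to reject H0

Let group 1 = protocol A, group 2 = protocol B. H0: μ_1 = μ_2; H1: μ_1 ≠ μ_2 (Welch's two-sample t-test, two-sided).
t = (x̄_1 − x̄_2)/√(s_1²/n_1 + s_2²/n_2) = (128 − 114)/√(13.4²/6 + 6.92²/6) = 2.2739
Welch–Satterthwaite df ≈ 7.49
Two-sided p-value ≈ 0.0547
Since p ≈ 0.0547 > α = 0.02, fail to reject H0; the evidence is not statistically significant.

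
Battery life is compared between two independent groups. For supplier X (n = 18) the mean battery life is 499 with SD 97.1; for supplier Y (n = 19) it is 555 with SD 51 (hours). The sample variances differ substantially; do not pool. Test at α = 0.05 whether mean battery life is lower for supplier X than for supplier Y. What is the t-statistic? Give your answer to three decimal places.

-2.179

Let group 1 = supplier X, group 2 = supplier Y. H0: μ_1 = μ_2; H1: μ_1 < μ_2 (Welch's two-sample t-test, left-tailed).
t = (x̄_1 − x̄_2)/√(s_1²/n_1 + s_2²/n_2) = (499 − 555)/√(97.1²/18 + 51²/19) = -2.179
Welch–Satterthwaite df ≈ 25.41
p-value = P(T ≤ -2.179) ≈ 0.019
Since p ≈ 0.019 < α = 0.05, reject H0; the data support H1.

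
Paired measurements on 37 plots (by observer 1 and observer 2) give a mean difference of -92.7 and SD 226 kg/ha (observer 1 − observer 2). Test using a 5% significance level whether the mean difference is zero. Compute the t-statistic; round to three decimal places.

H0: μ_d = 0; H1: μ_d ≠ 0 (paired t-test on the differences, two-sided).
t = d̄/(s_d/√n) = -92.7/(226/√37) = -2.495
df = n − 1 = 36
Two-sided p-value ≈ 0.017
Since p ≈ 0.017 < α = 0.05, reject H0; the data support H1.

-2.495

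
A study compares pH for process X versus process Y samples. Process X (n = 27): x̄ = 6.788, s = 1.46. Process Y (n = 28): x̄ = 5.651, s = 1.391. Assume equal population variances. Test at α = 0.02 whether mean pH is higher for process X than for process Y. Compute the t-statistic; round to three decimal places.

2.958

Let group 1 = process X, group 2 = process Y. H0: μ_1 = μ_2; H1: μ_1 > μ_2 (two-sample pooled-variance t-test, right-tailed).
s_p² = [(27−1)·1.46² + (28−1)·1.391²]/(27+28−2) = 2.03138
t = (6.788 − 5.651)/√[2.03138·(1/27 + 1/28)] = 2.958
df = n₁ + n₂ − 2 = 53
p-value = P(T ≥ 2.958) ≈ 0.002
Since p ≈ 0.002 < α = 0.02, reject H0; the evidence is statistically significant.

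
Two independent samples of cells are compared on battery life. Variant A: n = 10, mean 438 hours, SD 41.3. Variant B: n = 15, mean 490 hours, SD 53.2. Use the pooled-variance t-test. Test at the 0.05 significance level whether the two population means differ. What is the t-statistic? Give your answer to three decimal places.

Let group 1 = variant A, group 2 = variant B. H0: μ_1 = μ_2; H1: μ_1 ≠ μ_2 (two-sample pooled-variance t-test, two-sided).
s_p² = [(10−1)·41.3² + (15−1)·53.2²]/(10+15−2) = 2390.2
t = (438 − 490)/√[2390.2·(1/10 + 1/15)] = -2.605
df = n₁ + n₂ − 2 = 23
Two-sided p-value ≈ 0.0158
Since p ≈ 0.0158 < α = 0.05, reject H0; the evidence is statistically significant.

-2.605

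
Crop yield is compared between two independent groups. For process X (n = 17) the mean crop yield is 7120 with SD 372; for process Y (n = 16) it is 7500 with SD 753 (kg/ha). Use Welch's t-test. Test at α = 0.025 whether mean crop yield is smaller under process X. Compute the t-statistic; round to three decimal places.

Let group 1 = process X, group 2 = process Y. H0: μ_1 = μ_2; H1: μ_1 < μ_2 (Welch's two-sample t-test, left-tailed).
t = (x̄_1 − x̄_2)/√(s_1²/n_1 + s_2²/n_2) = (7120 − 7500)/√(372²/17 + 753²/16) = -1.820
Welch–Satterthwaite df ≈ 21.61
p-value = P(T ≤ -1.820) ≈ 0.0413
Since p ≈ 0.0413 > α = 0.025, fail to reject H0; the data do not provide sufficient evidence against H0.

-1.820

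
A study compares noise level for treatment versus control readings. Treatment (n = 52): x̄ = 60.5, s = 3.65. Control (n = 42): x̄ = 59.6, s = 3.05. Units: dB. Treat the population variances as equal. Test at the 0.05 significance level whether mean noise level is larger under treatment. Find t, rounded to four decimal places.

1.2775

Let group 1 = treatment, group 2 = control. H0: μ_1 = μ_2; H1: μ_1 > μ_2 (two-sample pooled-variance t-test, right-tailed).
s_p² = [(52−1)·3.65² + (42−1)·3.05²]/(52+42−2) = 11.531
t = (60.5 − 59.6)/√[11.531·(1/52 + 1/42)] = 1.2775
df = n₁ + n₂ − 2 = 92
p-value = P(T ≥ 1.2775) ≈ 0.102
Since p ≈ 0.102 > α = 0.05, fail to reject H0; the evidence is not statistically significant.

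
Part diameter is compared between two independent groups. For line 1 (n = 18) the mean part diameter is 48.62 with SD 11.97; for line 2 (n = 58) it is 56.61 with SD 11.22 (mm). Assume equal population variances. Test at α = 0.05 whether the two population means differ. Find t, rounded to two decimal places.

Let group 1 = line 1, group 2 = line 2. H0: μ_1 = μ_2; H1: μ_1 ≠ μ_2 (two-sample pooled-variance t-test, two-sided).
s_p² = [(18−1)·11.97² + (58−1)·11.22²]/(18+58−2) = 129.884
t = (48.62 − 56.61)/√[129.884·(1/18 + 1/58)] = -2.60
df = n₁ + n₂ − 2 = 74
Two-sided p-value ≈ 0.011
Since p ≈ 0.011 < α = 0.05, reject H0; the data support H1.

-2.60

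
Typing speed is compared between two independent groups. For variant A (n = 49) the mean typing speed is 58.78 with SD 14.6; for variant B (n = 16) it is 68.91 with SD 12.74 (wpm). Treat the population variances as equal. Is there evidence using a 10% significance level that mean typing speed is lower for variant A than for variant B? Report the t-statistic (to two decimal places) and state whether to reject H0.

Let group 1 = variant A, group 2 = variant B. H0: μ_1 = μ_2; H1: μ_1 < μ_2 (two-sample pooled-variance t-test, left-tailed).
s_p² = [(49−1)·14.6² + (16−1)·12.74²]/(49+16−2) = 201.052
t = (58.78 − 68.91)/√[201.052·(1/49 + 1/16)] = -2.48
df = n₁ + n₂ − 2 = 63
p-value = P(T ≤ -2.48) ≈ 0.008
Since p ≈ 0.008 < α = 0.1, reject H0; the data support H1.

t = -2.48; reject H0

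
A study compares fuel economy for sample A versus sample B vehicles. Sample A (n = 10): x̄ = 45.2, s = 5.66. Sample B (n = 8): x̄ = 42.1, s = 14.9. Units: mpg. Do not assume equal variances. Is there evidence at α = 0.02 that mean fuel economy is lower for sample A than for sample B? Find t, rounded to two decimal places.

Let group 1 = sample A, group 2 = sample B. H0: μ_1 = μ_2; H1: μ_1 < μ_2 (Welch's two-sample t-test, left-tailed).
t = (x̄_1 − x̄_2)/√(s_1²/n_1 + s_2²/n_2) = (45.2 − 42.1)/√(5.66²/10 + 14.9²/8) = 0.56
Welch–Satterthwaite df ≈ 8.62
p-value = P(T ≤ 0.56) ≈ 0.704
Since p ≈ 0.704 > α = 0.02, fail to reject H0; the data do not provide sufficient evidence against H0.

0.56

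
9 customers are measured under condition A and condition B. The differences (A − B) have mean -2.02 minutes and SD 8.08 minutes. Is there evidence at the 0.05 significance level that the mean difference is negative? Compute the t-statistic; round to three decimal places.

-0.750

H0: μ_d = 0; H1: μ_d < 0 (paired t-test on the differences, left-tailed).
t = d̄/(s_d/√n) = -2.02/(8.08/√9) = -0.750
df = n − 1 = 8
p-value = P(T ≤ -0.750) ≈ 0.237
Since p ≈ 0.237 > α = 0.05, fail to reject H0; the evidence is not statistically significant.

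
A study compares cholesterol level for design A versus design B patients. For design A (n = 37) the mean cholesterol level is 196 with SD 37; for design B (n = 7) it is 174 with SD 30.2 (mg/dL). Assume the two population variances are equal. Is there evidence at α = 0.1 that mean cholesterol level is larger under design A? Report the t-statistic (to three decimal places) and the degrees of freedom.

t = 1.478, df = 42

Let group 1 = design A, group 2 = design B. H0: μ_1 = μ_2; H1: μ_1 > μ_2 (two-sample pooled-variance t-test, right-tailed).
s_p² = [(37−1)·37² + (7−1)·30.2²]/(37+7−2) = 1303.72
t = (196 − 174)/√[1303.72·(1/37 + 1/7)] = 1.478
df = n₁ + n₂ − 2 = 42
p-value = P(T ≥ 1.478) ≈ 0.0734
Since p ≈ 0.0734 < α = 0.1, reject H0; the data support H1.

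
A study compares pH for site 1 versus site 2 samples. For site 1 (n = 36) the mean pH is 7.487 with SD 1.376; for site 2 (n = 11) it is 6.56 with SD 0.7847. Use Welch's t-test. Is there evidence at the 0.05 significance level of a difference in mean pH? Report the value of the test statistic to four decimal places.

Let group 1 = site 1, group 2 = site 2. H0: μ_1 = μ_2; H1: μ_1 ≠ μ_2 (Welch's two-sample t-test, two-sided).
t = (x̄_1 − x̄_2)/√(s_1²/n_1 + s_2²/n_2) = (7.487 − 6.56)/√(1.376²/36 + 0.7847²/11) = 2.8133
Welch–Satterthwaite df ≈ 30.04
Two-sided p-value ≈ 0.0086
Since p ≈ 0.0086 < α = 0.05, reject H0; the data support H1.

2.8133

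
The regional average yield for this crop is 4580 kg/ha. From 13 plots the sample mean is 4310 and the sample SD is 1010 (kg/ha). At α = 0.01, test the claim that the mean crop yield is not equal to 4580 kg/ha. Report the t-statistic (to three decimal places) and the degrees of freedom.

H0: μ = 4580; H1: μ ≠ 4580 (one-sample t-test, two-sided).
t = (x̄ − μ₀)/(s/√n) = (4310 − 4580)/(1010/√13) = -0.964
df = n − 1 = 12
Two-sided p-value ≈ 0.3541
Since p ≈ 0.3541 > α = 0.01, fail to reject H0; the evidence is not statistically significant.

t = -0.964, df = 12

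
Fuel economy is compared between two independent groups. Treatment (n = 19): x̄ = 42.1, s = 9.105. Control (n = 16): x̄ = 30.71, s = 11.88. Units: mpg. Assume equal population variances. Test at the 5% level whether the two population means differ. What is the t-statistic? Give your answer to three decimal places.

Let group 1 = treatment, group 2 = control. H0: μ_1 = μ_2; H1: μ_1 ≠ μ_2 (two-sample pooled-variance t-test, two-sided).
s_p² = [(19−1)·9.105² + (16−1)·11.88²]/(19+16−2) = 109.371
t = (42.1 − 30.71)/√[109.371·(1/19 + 1/16)] = 3.210
df = n₁ + n₂ − 2 = 33
Two-sided p-value ≈ 0.003
Since p ≈ 0.003 < α = 0.05, reject H0; the data support H1.

3.210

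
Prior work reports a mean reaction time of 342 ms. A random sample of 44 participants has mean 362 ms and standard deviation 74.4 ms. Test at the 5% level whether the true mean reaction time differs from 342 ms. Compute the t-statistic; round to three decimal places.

H0: μ = 342; H1: μ ≠ 342 (one-sample t-test, two-sided).
t = (x̄ − μ₀)/(s/√n) = (362 − 342)/(74.4/√44) = 1.783
df = n − 1 = 43
Two-sided p-value ≈ 0.0816
Since p ≈ 0.0816 > α = 0.05, fail to reject H0; the evidence is not statistically significant.

1.783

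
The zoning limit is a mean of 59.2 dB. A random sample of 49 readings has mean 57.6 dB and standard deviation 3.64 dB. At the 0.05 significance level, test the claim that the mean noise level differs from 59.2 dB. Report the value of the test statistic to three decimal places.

H0: μ = 59.2; H1: μ ≠ 59.2 (one-sample t-test, two-sided).
t = (x̄ − μ₀)/(s/√n) = (57.6 − 59.2)/(3.64/√49) = -3.077
df = n − 1 = 48
Two-sided p-value ≈ 0.003
Since p ≈ 0.003 < α = 0.05, reject H0; the data support H1.

-3.077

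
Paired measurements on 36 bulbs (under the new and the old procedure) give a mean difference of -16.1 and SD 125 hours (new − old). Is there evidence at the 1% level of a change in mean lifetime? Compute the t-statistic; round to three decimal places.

-0.773

H0: μ_d = 0; H1: μ_d ≠ 0 (paired t-test on the differences, two-sided).
t = d̄/(s_d/√n) = -16.1/(125/√36) = -0.773
df = n − 1 = 35
Two-sided p-value ≈ 0.445
Since p ≈ 0.445 > α = 0.01, fail to reject H0; the data do not provide sufficient evidence against H0.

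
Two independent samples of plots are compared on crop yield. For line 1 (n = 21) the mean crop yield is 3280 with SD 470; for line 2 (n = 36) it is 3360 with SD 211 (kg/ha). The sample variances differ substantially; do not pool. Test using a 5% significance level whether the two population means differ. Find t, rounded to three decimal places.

-0.738

Let group 1 = line 1, group 2 = line 2. H0: μ_1 = μ_2; H1: μ_1 ≠ μ_2 (Welch's two-sample t-test, two-sided).
t = (x̄_1 − x̄_2)/√(s_1²/n_1 + s_2²/n_2) = (3280 − 3360)/√(470²/21 + 211²/36) = -0.738
Welch–Satterthwaite df ≈ 24.78
Two-sided p-value ≈ 0.468
Since p ≈ 0.468 > α = 0.05, fail to reject H0; the data do not provide sufficient evidence against H0.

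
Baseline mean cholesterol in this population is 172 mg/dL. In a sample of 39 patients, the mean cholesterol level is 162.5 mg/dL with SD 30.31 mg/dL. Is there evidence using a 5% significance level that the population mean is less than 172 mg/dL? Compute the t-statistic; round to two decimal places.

-1.96

H0: μ = 172; H1: μ < 172 (one-sample t-test, left-tailed).
t = (x̄ − μ₀)/(s/√n) = (162.5 − 172)/(30.31/√39) = -1.96
df = n − 1 = 38
p-value = P(T ≤ -1.96) ≈ 0.0288
Since p ≈ 0.0288 < α = 0.05, reject H0; the data support H1.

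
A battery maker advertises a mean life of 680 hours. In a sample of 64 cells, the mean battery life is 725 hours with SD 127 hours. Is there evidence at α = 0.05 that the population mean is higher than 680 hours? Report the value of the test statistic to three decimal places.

2.835

H0: μ = 680; H1: μ > 680 (one-sample t-test, right-tailed).
t = (x̄ − μ₀)/(s/√n) = (725 − 680)/(127/√64) = 2.835
df = n − 1 = 63
p-value = P(T ≥ 2.835) ≈ 0.0031
Since p ≈ 0.0031 < α = 0.05, reject H0; the data support H1.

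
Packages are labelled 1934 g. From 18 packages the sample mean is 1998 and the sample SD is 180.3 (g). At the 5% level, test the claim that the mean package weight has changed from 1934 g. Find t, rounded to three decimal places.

1.506

H0: μ = 1934; H1: μ ≠ 1934 (one-sample t-test, two-sided).
t = (x̄ − μ₀)/(s/√n) = (1998 − 1934)/(180.3/√18) = 1.506
df = n − 1 = 17
Two-sided p-value ≈ 0.150
Since p ≈ 0.150 > α = 0.05, fail to reject H0; the data do not provide sufficient evidence against H0.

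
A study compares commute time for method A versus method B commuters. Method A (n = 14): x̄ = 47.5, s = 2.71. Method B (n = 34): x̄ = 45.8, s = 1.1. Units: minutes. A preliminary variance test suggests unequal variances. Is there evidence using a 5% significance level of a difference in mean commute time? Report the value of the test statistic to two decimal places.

Let group 1 = method A, group 2 = method B. H0: μ_1 = μ_2; H1: μ_1 ≠ μ_2 (Welch's two-sample t-test, two-sided).
t = (x̄_1 − x̄_2)/√(s_1²/n_1 + s_2²/n_2) = (47.5 − 45.8)/√(2.71²/14 + 1.1²/34) = 2.27
Welch–Satterthwaite df ≈ 14.80
Two-sided p-value ≈ 0.039
Since p ≈ 0.039 < α = 0.05, reject H0; the evidence is statistically significant.

2.27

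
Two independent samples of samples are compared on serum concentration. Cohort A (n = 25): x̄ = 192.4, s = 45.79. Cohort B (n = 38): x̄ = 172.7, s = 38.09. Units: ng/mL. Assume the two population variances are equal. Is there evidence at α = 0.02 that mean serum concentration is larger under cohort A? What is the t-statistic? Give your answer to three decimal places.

1.853

Let group 1 = cohort A, group 2 = cohort B. H0: μ_1 = μ_2; H1: μ_1 > μ_2 (two-sample pooled-variance t-test, right-tailed).
s_p² = [(25−1)·45.79² + (38−1)·38.09²]/(25+38−2) = 1704.96
t = (192.4 − 172.7)/√[1704.96·(1/25 + 1/38)] = 1.853
df = n₁ + n₂ − 2 = 61
p-value = P(T ≥ 1.853) ≈ 0.034
Since p ≈ 0.034 > α = 0.02, fail to reject H0; the data do not provide sufficient evidence against H0.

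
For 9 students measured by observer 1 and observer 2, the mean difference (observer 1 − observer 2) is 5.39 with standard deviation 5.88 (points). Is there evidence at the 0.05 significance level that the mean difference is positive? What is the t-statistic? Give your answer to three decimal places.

2.750

H0: μ_d = 0; H1: μ_d > 0 (paired t-test on the differences, right-tailed).
t = d̄/(s_d/√n) = 5.39/(5.88/√9) = 2.750
df = n − 1 = 8
p-value = P(T ≥ 2.750) ≈ 0.013
Since p ≈ 0.013 < α = 0.05, reject H0; the data support H1.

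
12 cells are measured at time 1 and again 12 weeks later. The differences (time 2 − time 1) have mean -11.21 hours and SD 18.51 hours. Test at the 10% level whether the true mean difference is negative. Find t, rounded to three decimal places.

H0: μ_d = 0; H1: μ_d < 0 (paired t-test on the differences, left-tailed).
t = d̄/(s_d/√n) = -11.21/(18.51/√12) = -2.098
df = n − 1 = 11
p-value = P(T ≤ -2.098) ≈ 0.0299
Since p ≈ 0.0299 < α = 0.1, reject H0; the data support H1.

-2.098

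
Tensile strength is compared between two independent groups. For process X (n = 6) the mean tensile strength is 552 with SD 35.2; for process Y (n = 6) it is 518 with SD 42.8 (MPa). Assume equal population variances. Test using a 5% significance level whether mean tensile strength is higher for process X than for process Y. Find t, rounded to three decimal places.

1.503

Let group 1 = process X, group 2 = process Y. H0: μ_1 = μ_2; H1: μ_1 > μ_2 (two-sample pooled-variance t-test, right-tailed).
s_p² = [(6−1)·35.2² + (6−1)·42.8²]/(6+6−2) = 1535.44
t = (552 − 518)/√[1535.44·(1/6 + 1/6)] = 1.503
df = n₁ + n₂ − 2 = 10
p-value = P(T ≥ 1.503) ≈ 0.0819
Since p ≈ 0.0819 > α = 0.05, fail to reject H0; the data do not provide sufficient evidence against H0.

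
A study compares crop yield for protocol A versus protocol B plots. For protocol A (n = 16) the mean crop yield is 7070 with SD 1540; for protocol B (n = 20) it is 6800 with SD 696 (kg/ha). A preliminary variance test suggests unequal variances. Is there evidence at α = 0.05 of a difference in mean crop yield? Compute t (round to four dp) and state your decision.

t = 0.6502; fail to reject H0

Let group 1 = protocol A, group 2 = protocol B. H0: μ_1 = μ_2; H1: μ_1 ≠ μ_2 (Welch's two-sample t-test, two-sided).
t = (x̄_1 − x̄_2)/√(s_1²/n_1 + s_2²/n_2) = (7070 − 6800)/√(1540²/16 + 696²/20) = 0.6502
Welch–Satterthwaite df ≈ 19.88
Two-sided p-value ≈ 0.5230
Since p ≈ 0.5230 > α = 0.05, fail to reject H0; the evidence is not statistically significant.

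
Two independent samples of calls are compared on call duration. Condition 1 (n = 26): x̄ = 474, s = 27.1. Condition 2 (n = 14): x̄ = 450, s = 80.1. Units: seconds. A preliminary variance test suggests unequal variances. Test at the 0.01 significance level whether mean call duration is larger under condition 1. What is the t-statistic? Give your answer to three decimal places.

Let group 1 = condition 1, group 2 = condition 2. H0: μ_1 = μ_2; H1: μ_1 > μ_2 (Welch's two-sample t-test, right-tailed).
t = (x̄_1 − x̄_2)/√(s_1²/n_1 + s_2²/n_2) = (474 − 450)/√(27.1²/26 + 80.1²/14) = 1.088
Welch–Satterthwaite df ≈ 14.62
p-value = P(T ≥ 1.088) ≈ 0.147
Since p ≈ 0.147 > α = 0.01, fail to reject H0; the data do not provide sufficient evidence against H0.

1.088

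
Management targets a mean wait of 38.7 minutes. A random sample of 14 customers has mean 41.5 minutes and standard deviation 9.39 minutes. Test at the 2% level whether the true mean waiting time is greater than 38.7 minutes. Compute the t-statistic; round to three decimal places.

H0: μ = 38.7; H1: μ > 38.7 (one-sample t-test, right-tailed).
t = (x̄ − μ₀)/(s/√n) = (41.5 − 38.7)/(9.39/√14) = 1.116
df = n − 1 = 13
p-value = P(T ≥ 1.116) ≈ 0.1424
Since p ≈ 0.1424 > α = 0.02, fail to reject H0; the data do not provide sufficient evidence against H0.

1.116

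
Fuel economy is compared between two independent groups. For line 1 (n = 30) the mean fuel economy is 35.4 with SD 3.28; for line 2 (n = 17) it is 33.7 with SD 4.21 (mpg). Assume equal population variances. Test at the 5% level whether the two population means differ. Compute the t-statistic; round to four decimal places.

1.5393

Let group 1 = line 1, group 2 = line 2. H0: μ_1 = μ_2; H1: μ_1 ≠ μ_2 (two-sample pooled-variance t-test, two-sided).
s_p² = [(30−1)·3.28² + (17−1)·4.21²]/(30+17−2) = 13.2351
t = (35.4 − 33.7)/√[13.2351·(1/30 + 1/17)] = 1.5393
df = n₁ + n₂ − 2 = 45
Two-sided p-value ≈ 0.1307
Since p ≈ 0.1307 > α = 0.05, fail to reject H0; the evidence is not statistically significant.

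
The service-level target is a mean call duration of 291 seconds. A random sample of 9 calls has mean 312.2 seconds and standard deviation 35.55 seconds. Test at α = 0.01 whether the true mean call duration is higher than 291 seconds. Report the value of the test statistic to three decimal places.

1.789

H0: μ = 291; H1: μ > 291 (one-sample t-test, right-tailed).
t = (x̄ − μ₀)/(s/√n) = (312.2 − 291)/(35.55/√9) = 1.789
df = n − 1 = 8
p-value = P(T ≥ 1.789) ≈ 0.056
Since p ≈ 0.056 > α = 0.01, fail to reject H0; the evidence is not statistically significant.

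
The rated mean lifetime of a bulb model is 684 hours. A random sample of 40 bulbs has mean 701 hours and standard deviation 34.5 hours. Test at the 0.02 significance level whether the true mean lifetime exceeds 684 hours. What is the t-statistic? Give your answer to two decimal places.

3.12

H0: μ = 684; H1: μ > 684 (one-sample t-test, right-tailed).
t = (x̄ − μ₀)/(s/√n) = (701 − 684)/(34.5/√40) = 3.12
df = n − 1 = 39
p-value = P(T ≥ 3.12) ≈ 0.0017
Since p ≈ 0.0017 < α = 0.02, reject H0; the data support H1.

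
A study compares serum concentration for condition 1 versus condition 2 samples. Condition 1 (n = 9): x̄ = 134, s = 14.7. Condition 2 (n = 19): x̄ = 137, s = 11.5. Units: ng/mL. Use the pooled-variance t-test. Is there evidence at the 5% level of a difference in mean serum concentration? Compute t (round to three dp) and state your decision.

Let group 1 = condition 1, group 2 = condition 2. H0: μ_1 = μ_2; H1: μ_1 ≠ μ_2 (two-sample pooled-variance t-test, two-sided).
s_p² = [(9−1)·14.7² + (19−1)·11.5²]/(9+19−2) = 158.047
t = (134 − 137)/√[158.047·(1/9 + 1/19)] = -0.590
df = n₁ + n₂ − 2 = 26
Two-sided p-value ≈ 0.560
Since p ≈ 0.560 > α = 0.05, fail to reject H0; the evidence is not statistically significant.

t = -0.590; fail to reject H0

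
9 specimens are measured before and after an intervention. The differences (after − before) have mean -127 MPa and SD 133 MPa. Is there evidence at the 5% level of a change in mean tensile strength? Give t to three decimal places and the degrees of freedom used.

H0: μ_d = 0; H1: μ_d ≠ 0 (paired t-test on the differences, two-sided).
t = d̄/(s_d/√n) = -127/(133/√9) = -2.865
df = n − 1 = 8
Two-sided p-value ≈ 0.021
Since p ≈ 0.021 < α = 0.05, reject H0; the evidence is statistically significant.

t = -2.865, df = 8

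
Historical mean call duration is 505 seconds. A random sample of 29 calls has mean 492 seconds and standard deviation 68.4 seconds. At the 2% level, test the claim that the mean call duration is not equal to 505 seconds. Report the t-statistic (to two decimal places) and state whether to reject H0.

t = -1.02; fail to reject H0

H0: μ = 505; H1: μ ≠ 505 (one-sample t-test, two-sided).
t = (x̄ − μ₀)/(s/√n) = (492 − 505)/(68.4/√29) = -1.02
df = n − 1 = 28
Two-sided p-value ≈ 0.3148
Since p ≈ 0.3148 > α = 0.02, fail to reject H0; the data do not provide sufficient evidence against H0.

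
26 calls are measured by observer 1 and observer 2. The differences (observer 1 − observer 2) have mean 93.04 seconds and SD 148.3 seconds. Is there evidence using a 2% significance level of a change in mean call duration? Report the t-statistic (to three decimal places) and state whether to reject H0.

H0: μ_d = 0; H1: μ_d ≠ 0 (paired t-test on the differences, two-sided).
t = d̄/(s_d/√n) = 93.04/(148.3/√26) = 3.199
df = n − 1 = 25
Two-sided p-value ≈ 0.0037
Since p ≈ 0.0037 < α = 0.02, reject H0; the evidence is statistically significant.

t = 3.199; reject H0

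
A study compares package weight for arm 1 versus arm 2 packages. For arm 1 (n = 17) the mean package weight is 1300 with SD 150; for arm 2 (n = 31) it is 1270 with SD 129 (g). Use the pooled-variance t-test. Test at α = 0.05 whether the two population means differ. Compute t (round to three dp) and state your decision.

t = 0.727; fail to reject H0

Let group 1 = arm 1, group 2 = arm 2. H0: μ_1 = μ_2; H1: μ_1 ≠ μ_2 (two-sample pooled-variance t-test, two-sided).
s_p² = [(17−1)·150² + (31−1)·129²]/(17+31−2) = 18678.9
t = (1300 − 1270)/√[18678.9·(1/17 + 1/31)] = 0.727
df = n₁ + n₂ − 2 = 46
Two-sided p-value ≈ 0.4707
Since p ≈ 0.4707 > α = 0.05, fail to reject H0; the evidence is not statistically significant.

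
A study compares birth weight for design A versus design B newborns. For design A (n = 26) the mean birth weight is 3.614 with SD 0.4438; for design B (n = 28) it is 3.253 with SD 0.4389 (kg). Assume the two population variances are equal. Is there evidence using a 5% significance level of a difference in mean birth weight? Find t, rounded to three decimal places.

Let group 1 = design A, group 2 = design B. H0: μ_1 = μ_2; H1: μ_1 ≠ μ_2 (two-sample pooled-variance t-test, two-sided).
s_p² = [(26−1)·0.4438² + (28−1)·0.4389²]/(26+28−2) = 0.194713
t = (3.614 − 3.253)/√[0.194713·(1/26 + 1/28)] = 3.004
df = n₁ + n₂ − 2 = 52
Two-sided p-value ≈ 0.0041
Since p ≈ 0.0041 < α = 0.05, reject H0; the evidence is statistically significant.

3.004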